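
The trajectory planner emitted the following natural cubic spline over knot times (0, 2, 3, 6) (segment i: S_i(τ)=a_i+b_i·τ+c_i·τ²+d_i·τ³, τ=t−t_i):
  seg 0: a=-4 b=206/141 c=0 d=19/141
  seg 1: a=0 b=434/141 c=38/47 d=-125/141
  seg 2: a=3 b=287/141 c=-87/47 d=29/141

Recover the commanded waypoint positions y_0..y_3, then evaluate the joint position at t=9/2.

y_0=-4 y_1=0 y_2=3 y_3=-2
S(9/2) = 971/376

y_0 = S_0(0) = a_0 = -4
y_1 = S_1(0) = a_1 = 0
y_2 = S_2(0) = a_2 = 3
y_3 = S_2(3) = -2
t_q=9/2 is in segment 2 (τ=3/2); S_2(τ)=971/376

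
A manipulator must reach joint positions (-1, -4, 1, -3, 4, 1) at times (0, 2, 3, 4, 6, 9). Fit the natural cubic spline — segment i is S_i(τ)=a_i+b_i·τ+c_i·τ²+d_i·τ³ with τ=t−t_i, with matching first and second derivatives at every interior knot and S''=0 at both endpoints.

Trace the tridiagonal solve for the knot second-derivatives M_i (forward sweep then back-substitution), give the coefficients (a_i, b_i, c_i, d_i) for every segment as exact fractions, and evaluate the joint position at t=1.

  seg 0: a=-1 b=-1450/307 c=0 d=1979/2456
  seg 1: a=-4 b=3037/614 c=5937/1228 d=-5871/1228
  seg 2: a=1 b=335/1228 c=-2919/307 d=6429/1228
  seg 3: a=-3 b=-1865/614 c=7611/1228 d=-3597/2456
  seg 4: a=4 b=1283/307 c=-795/307 d=265/921
S(1) = -12077/2456

Δ: Δ0=-3/2, Δ1=5, Δ2=-4, Δ3=7/2, Δ4=-1
row 1: diag=6, rhs=39; c'=1/6, d'=13/2
row 2: denom=4−1·1/6=23/6; d'=(-54−1·13/2)/(23/6)=-363/23
row 3: denom=6−1·6/23=132/23; d'=(45−1·-363/23)/(132/23)=233/22
row 4: denom=10−2·23/66=307/33; d'=(-27−2·233/22)/(307/33)=-1590/307
back: M4=-1590/307
back: M3=233/22−23/66·-1590/307=7611/614
back: M2=-363/23−6/23·7611/614=-5838/307
back: M1=13/2−1/6·-5838/307=5937/614
M: M0=0, M1=5937/614, M2=-5838/307, M3=7611/614, M4=-1590/307, M5=0
seg 0: a=-1, c=M0/2=0, d=(M1−M0)/(6·2)=1979/2456, b=Δ0−h0·(2M0+M1)/6=-1450/307
seg 1: a=-4, c=M1/2=5937/1228, d=(M2−M1)/(6·1)=-5871/1228, b=Δ1−h1·(2M1+M2)/6=3037/614
seg 2: a=1, c=M2/2=-2919/307, d=(M3−M2)/(6·1)=6429/1228, b=Δ2−h2·(2M2+M3)/6=335/1228
seg 3: a=-3, c=M3/2=7611/1228, d=(M4−M3)/(6·2)=-3597/2456, b=Δ3−h3·(2M3+M4)/6=-1865/614
seg 4: a=4, c=M4/2=-795/307, d=(M5−M4)/(6·3)=265/921, b=Δ4−h4·(2M4+M5)/6=1283/307
t_q=1 → seg 0, τ=1; S=-1+-1450/307·τ+0·τ²+1979/2456·τ³=-12077/2456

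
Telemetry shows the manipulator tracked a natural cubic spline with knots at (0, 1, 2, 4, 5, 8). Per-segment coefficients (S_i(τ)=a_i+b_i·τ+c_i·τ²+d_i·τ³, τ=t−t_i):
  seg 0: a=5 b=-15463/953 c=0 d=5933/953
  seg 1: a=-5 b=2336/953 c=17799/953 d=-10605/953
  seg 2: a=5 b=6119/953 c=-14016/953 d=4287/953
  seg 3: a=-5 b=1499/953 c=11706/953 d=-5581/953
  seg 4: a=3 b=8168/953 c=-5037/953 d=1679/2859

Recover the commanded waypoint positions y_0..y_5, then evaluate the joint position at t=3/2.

y_0=5 y_1=-5 y_2=5 y_3=-5 y_4=3 y_5=-3
S(3/2) = -3783/7624

y_0 = S_0(0) = a_0 = 5
y_1 = S_1(0) = a_1 = -5
y_2 = S_2(0) = a_2 = 5
y_3 = S_3(0) = a_3 = -5
y_4 = S_4(0) = a_4 = 3
y_5 = S_4(3) = -3
t_q=3/2 is in segment 1 (τ=1/2); S_1(τ)=-3783/7624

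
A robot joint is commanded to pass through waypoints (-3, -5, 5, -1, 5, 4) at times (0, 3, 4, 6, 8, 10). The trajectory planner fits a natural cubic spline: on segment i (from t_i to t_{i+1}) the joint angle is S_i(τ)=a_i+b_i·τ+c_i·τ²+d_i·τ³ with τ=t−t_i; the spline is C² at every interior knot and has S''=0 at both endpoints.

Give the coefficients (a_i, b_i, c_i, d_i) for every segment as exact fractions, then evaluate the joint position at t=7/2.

Δ: Δ0=-2/3, Δ1=10, Δ2=-3, Δ3=3, Δ4=-1/2
row 1: diag=8, rhs=64; c'=1/8, d'=8
row 2: denom=6−1·1/8=47/8; d'=(-78−1·8)/(47/8)=-688/47
row 3: denom=8−2·16/47=344/47; d'=(36−2·-688/47)/(344/47)=767/86
row 4: denom=8−2·47/172=641/86; d'=(-21−2·767/86)/(641/86)=-3340/641
back: M4=-3340/641
back: M3=767/86−47/172·-3340/641=13259/1282
back: M2=-688/47−16/47·13259/1282=-11640/641
back: M1=8−1/8·-11640/641=6583/641
M: M0=0, M1=6583/641, M2=-11640/641, M3=13259/1282, M4=-3340/641, M5=0
seg 0: a=-3, c=M0/2=0, d=(M1−M0)/(6·3)=6583/11538, b=Δ0−h0·(2M0+M1)/6=-22313/3846
seg 1: a=-5, c=M1/2=6583/1282, d=(M2−M1)/(6·1)=-18223/3846, b=Δ1−h1·(2M1+M2)/6=18467/1923
seg 2: a=5, c=M2/2=-5820/641, d=(M3−M2)/(6·2)=36539/15384, b=Δ2−h2·(2M2+M3)/6=21763/3846
seg 3: a=-1, c=M3/2=13259/2564, d=(M4−M3)/(6·2)=-19939/15384, b=Δ3−h3·(2M3+M4)/6=-4150/1923
seg 4: a=5, c=M4/2=-1670/641, d=(M5−M4)/(6·2)=835/1923, b=Δ4−h4·(2M4+M5)/6=11437/3846
t_q=7/2 → seg 1, τ=1/2; S=-5+18467/1923·τ+6583/1282·τ²+-18223/3846·τ³=5057/10256

  seg 0: a=-3 b=-22313/3846 c=0 d=6583/11538
  seg 1: a=-5 b=18467/1923 c=6583/1282 d=-18223/3846
  seg 2: a=5 b=21763/3846 c=-5820/641 d=36539/15384
  seg 3: a=-1 b=-4150/1923 c=13259/2564 d=-19939/15384
  seg 4: a=5 b=11437/3846 c=-1670/641 d=835/1923
S(7/2) = 5057/10256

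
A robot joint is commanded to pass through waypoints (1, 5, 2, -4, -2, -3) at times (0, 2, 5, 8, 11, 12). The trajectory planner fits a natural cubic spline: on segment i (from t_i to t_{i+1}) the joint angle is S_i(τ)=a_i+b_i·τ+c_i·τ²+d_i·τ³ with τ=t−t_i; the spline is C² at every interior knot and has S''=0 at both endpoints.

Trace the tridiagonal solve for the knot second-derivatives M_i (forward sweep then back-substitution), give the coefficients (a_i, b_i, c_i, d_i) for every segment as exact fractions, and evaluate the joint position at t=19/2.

  seg 0: a=1 b=7570/2979 c=0 d=-403/2979
  seg 1: a=5 b=2734/2979 c=-806/993 d=1541/26811
  seg 2: a=2 b=-7151/2979 c=-877/2979 d=3824/26811
  seg 3: a=-4 b=-941/2979 c=2947/2979 d=-5914/26811
  seg 4: a=-2 b=-1001/2979 c=-989/993 d=989/2979
S(19/2) = -1981/662

Δ: Δ0=2, Δ1=-1, Δ2=-2, Δ3=2/3, Δ4=-1
row 1: diag=10, rhs=-18; c'=3/10, d'=-9/5
row 2: denom=12−3·3/10=111/10; d'=(-6−3·-9/5)/(111/10)=-2/37
row 3: denom=12−3·10/37=414/37; d'=(16−3·-2/37)/(414/37)=13/9
row 4: denom=8−3·37/138=331/46; d'=(-10−3·13/9)/(331/46)=-1978/993
back: M4=-1978/993
back: M3=13/9−37/138·-1978/993=5894/2979
back: M2=-2/37−10/37·5894/2979=-1754/2979
back: M1=-9/5−3/10·-1754/2979=-1612/993
M: M0=0, M1=-1612/993, M2=-1754/2979, M3=5894/2979, M4=-1978/993, M5=0
seg 0: a=1, c=M0/2=0, d=(M1−M0)/(6·2)=-403/2979, b=Δ0−h0·(2M0+M1)/6=7570/2979
seg 1: a=5, c=M1/2=-806/993, d=(M2−M1)/(6·3)=1541/26811, b=Δ1−h1·(2M1+M2)/6=2734/2979
seg 2: a=2, c=M2/2=-877/2979, d=(M3−M2)/(6·3)=3824/26811, b=Δ2−h2·(2M2+M3)/6=-7151/2979
seg 3: a=-4, c=M3/2=2947/2979, d=(M4−M3)/(6·3)=-5914/26811, b=Δ3−h3·(2M3+M4)/6=-941/2979
seg 4: a=-2, c=M4/2=-989/993, d=(M5−M4)/(6·1)=989/2979, b=Δ4−h4·(2M4+M5)/6=-1001/2979
t_q=19/2 → seg 3, τ=3/2; S=-4+-941/2979·τ+2947/2979·τ²+-5914/26811·τ³=-1981/662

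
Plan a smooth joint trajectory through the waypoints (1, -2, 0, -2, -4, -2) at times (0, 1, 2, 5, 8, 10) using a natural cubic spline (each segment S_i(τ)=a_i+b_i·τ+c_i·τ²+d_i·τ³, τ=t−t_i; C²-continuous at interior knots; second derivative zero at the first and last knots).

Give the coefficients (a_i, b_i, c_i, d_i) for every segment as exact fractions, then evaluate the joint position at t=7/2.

Δ: Δ0=-3, Δ1=2, Δ2=-2/3, Δ3=-2/3, Δ4=1
row 1: diag=4, rhs=30; c'=1/4, d'=15/2
row 2: denom=8−1·1/4=31/4; d'=(-16−1·15/2)/(31/4)=-94/31
row 3: denom=12−3·12/31=336/31; d'=(0−3·-94/31)/(336/31)=47/56
row 4: denom=10−3·31/112=1027/112; d'=(10−3·47/56)/(1027/112)=838/1027
back: M4=838/1027
back: M3=47/56−31/112·838/1027=630/1027
back: M2=-94/31−12/31·630/1027=-3358/1027
back: M1=15/2−1/4·-3358/1027=8542/1027
M: M0=0, M1=8542/1027, M2=-3358/1027, M3=630/1027, M4=838/1027, M5=0
seg 0: a=1, c=M0/2=0, d=(M1−M0)/(6·1)=4271/3081, b=Δ0−h0·(2M0+M1)/6=-13514/3081
seg 1: a=-2, c=M1/2=4271/1027, d=(M2−M1)/(6·1)=-5950/3081, b=Δ1−h1·(2M1+M2)/6=-701/3081
seg 2: a=0, c=M2/2=-1679/1027, d=(M3−M2)/(6·3)=1994/9243, b=Δ2−h2·(2M2+M3)/6=7075/3081
seg 3: a=-2, c=M3/2=315/1027, d=(M4−M3)/(6·3)=8/711, b=Δ3−h3·(2M3+M4)/6=-5201/3081
seg 4: a=-4, c=M4/2=419/1027, d=(M5−M4)/(6·2)=-419/6162, b=Δ4−h4·(2M4+M5)/6=1405/3081
t_q=7/2 → seg 2, τ=3/2; S=0+7075/3081·τ+-1679/1027·τ²+1994/9243·τ³=1015/2054

  seg 0: a=1 b=-13514/3081 c=0 d=4271/3081
  seg 1: a=-2 b=-701/3081 c=4271/1027 d=-5950/3081
  seg 2: a=0 b=7075/3081 c=-1679/1027 d=1994/9243
  seg 3: a=-2 b=-5201/3081 c=315/1027 d=8/711
  seg 4: a=-4 b=1405/3081 c=419/1027 d=-419/6162
S(7/2) = 1015/2054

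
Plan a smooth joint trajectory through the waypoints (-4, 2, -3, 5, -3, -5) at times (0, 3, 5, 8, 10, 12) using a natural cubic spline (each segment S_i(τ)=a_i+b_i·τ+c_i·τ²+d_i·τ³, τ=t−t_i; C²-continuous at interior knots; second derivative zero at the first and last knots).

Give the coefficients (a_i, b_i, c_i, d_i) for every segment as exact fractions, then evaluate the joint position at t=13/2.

Δ: Δ0=2, Δ1=-5/2, Δ2=8/3, Δ3=-4, Δ4=-1
row 1: diag=10, rhs=-27; c'=1/5, d'=-27/10
row 2: denom=10−2·1/5=48/5; d'=(31−2·-27/10)/(48/5)=91/24
row 3: denom=10−3·5/16=145/16; d'=(-40−3·91/24)/(145/16)=-822/145
row 4: denom=8−2·32/145=1096/145; d'=(18−2·-822/145)/(1096/145)=2127/548
back: M4=2127/548
back: M3=-822/145−32/145·2127/548=-894/137
back: M2=91/24−5/16·-894/137=4793/822
back: M1=-27/10−1/5·4793/822=-1589/411
M: M0=0, M1=-1589/411, M2=4793/822, M3=-894/137, M4=2127/548, M5=0
seg 0: a=-4, c=M0/2=0, d=(M1−M0)/(6·3)=-1589/7398, b=Δ0−h0·(2M0+M1)/6=3233/822
seg 1: a=2, c=M1/2=-1589/822, d=(M2−M1)/(6·2)=2657/3288, b=Δ1−h1·(2M1+M2)/6=-767/411
seg 2: a=-3, c=M2/2=4793/1644, d=(M3−M2)/(6·3)=-10157/14796, b=Δ2−h2·(2M2+M3)/6=27/274
seg 3: a=5, c=M3/2=-447/137, d=(M4−M3)/(6·2)=1901/2192, b=Δ3−h3·(2M3+M4)/6=-517/548
seg 4: a=-3, c=M4/2=2127/1096, d=(M5−M4)/(6·2)=-709/2192, b=Δ4−h4·(2M4+M5)/6=-983/274
t_q=13/2 → seg 2, τ=3/2; S=-3+27/274·τ+4793/1644·τ²+-10157/14796·τ³=6097/4384

  seg 0: a=-4 b=3233/822 c=0 d=-1589/7398
  seg 1: a=2 b=-767/411 c=-1589/822 d=2657/3288
  seg 2: a=-3 b=27/274 c=4793/1644 d=-10157/14796
  seg 3: a=5 b=-517/548 c=-447/137 d=1901/2192
  seg 4: a=-3 b=-983/274 c=2127/1096 d=-709/2192
S(13/2) = 6097/4384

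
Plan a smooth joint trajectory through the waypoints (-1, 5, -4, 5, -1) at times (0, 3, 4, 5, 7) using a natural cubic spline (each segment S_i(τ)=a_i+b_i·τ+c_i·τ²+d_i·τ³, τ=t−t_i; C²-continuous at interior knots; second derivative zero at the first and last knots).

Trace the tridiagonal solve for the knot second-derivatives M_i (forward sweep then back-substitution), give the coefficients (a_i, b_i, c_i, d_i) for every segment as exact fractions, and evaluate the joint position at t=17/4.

Δ: Δ0=2, Δ1=-9, Δ2=9, Δ3=-3
row 1: diag=8, rhs=-66; c'=1/8, d'=-33/4
row 2: denom=4−1·1/8=31/8; d'=(108−1·-33/4)/(31/8)=30
row 3: denom=6−1·8/31=178/31; d'=(-72−1·30)/(178/31)=-1581/89
back: M3=-1581/89
back: M2=30−8/31·-1581/89=3078/89
back: M1=-33/4−1/8·3078/89=-1119/89
M: M0=0, M1=-1119/89, M2=3078/89, M3=-1581/89, M4=0
seg 0: a=-1, c=M0/2=0, d=(M1−M0)/(6·3)=-373/534, b=Δ0−h0·(2M0+M1)/6=1475/178
seg 1: a=5, c=M1/2=-1119/178, d=(M2−M1)/(6·1)=1399/178, b=Δ1−h1·(2M1+M2)/6=-941/89
seg 2: a=-4, c=M2/2=1539/89, d=(M3−M2)/(6·1)=-1553/178, b=Δ2−h2·(2M2+M3)/6=77/178
seg 3: a=5, c=M3/2=-1581/178, d=(M4−M3)/(6·2)=527/356, b=Δ3−h3·(2M3+M4)/6=787/89
t_q=17/4 → seg 2, τ=1/4; S=-4+77/178·τ+1539/89·τ²+-1553/178·τ³=-33577/11392

  seg 0: a=-1 b=1475/178 c=0 d=-373/534
  seg 1: a=5 b=-941/89 c=-1119/178 d=1399/178
  seg 2: a=-4 b=77/178 c=1539/89 d=-1553/178
  seg 3: a=5 b=787/89 c=-1581/178 d=527/356
S(17/4) = -33577/11392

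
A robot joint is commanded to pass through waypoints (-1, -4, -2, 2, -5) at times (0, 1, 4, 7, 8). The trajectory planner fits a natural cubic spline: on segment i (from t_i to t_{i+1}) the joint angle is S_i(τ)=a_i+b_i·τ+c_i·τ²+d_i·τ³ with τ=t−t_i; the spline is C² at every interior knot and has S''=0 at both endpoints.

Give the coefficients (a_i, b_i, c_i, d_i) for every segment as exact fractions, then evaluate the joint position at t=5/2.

  seg 0: a=-1 b=-175/52 c=0 d=19/52
  seg 1: a=-4 b=-59/26 c=57/52 d=-55/1404
  seg 2: a=-2 b=13/4 c=29/39 d=-647/1404
  seg 3: a=2 b=-123/26 c=-177/52 d=59/52
S(5/2) = -2109/416

Δ: Δ0=-3, Δ1=2/3, Δ2=4/3, Δ3=-7
row 1: diag=8, rhs=22; c'=3/8, d'=11/4
row 2: denom=12−3·3/8=87/8; d'=(4−3·11/4)/(87/8)=-34/87
row 3: denom=8−3·8/29=208/29; d'=(-50−3·-34/87)/(208/29)=-177/26
back: M3=-177/26
back: M2=-34/87−8/29·-177/26=58/39
back: M1=11/4−3/8·58/39=57/26
M: M0=0, M1=57/26, M2=58/39, M3=-177/26, M4=0
seg 0: a=-1, c=M0/2=0, d=(M1−M0)/(6·1)=19/52, b=Δ0−h0·(2M0+M1)/6=-175/52
seg 1: a=-4, c=M1/2=57/52, d=(M2−M1)/(6·3)=-55/1404, b=Δ1−h1·(2M1+M2)/6=-59/26
seg 2: a=-2, c=M2/2=29/39, d=(M3−M2)/(6·3)=-647/1404, b=Δ2−h2·(2M2+M3)/6=13/4
seg 3: a=2, c=M3/2=-177/52, d=(M4−M3)/(6·1)=59/52, b=Δ3−h3·(2M3+M4)/6=-123/26
t_q=5/2 → seg 1, τ=3/2; S=-4+-59/26·τ+57/52·τ²+-55/1404·τ³=-2109/416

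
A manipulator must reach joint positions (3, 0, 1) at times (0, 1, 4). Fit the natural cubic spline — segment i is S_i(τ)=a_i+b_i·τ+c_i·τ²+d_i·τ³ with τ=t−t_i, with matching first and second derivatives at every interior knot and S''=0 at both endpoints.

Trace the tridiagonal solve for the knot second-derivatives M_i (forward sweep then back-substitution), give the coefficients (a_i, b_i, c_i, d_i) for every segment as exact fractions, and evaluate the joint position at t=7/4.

Δ: Δ0=-3, Δ1=1/3
row 1: diag=8, rhs=20; c'=3/8, d'=5/2
back: M1=5/2
M: M0=0, M1=5/2, M2=0
seg 0: a=3, c=M0/2=0, d=(M1−M0)/(6·1)=5/12, b=Δ0−h0·(2M0+M1)/6=-41/12
seg 1: a=0, c=M1/2=5/4, d=(M2−M1)/(6·3)=-5/36, b=Δ1−h1·(2M1+M2)/6=-13/6
t_q=7/4 → seg 1, τ=3/4; S=0+-13/6·τ+5/4·τ²+-5/36·τ³=-251/256

  seg 0: a=3 b=-41/12 c=0 d=5/12
  seg 1: a=0 b=-13/6 c=5/4 d=-5/36
S(7/4) = -251/256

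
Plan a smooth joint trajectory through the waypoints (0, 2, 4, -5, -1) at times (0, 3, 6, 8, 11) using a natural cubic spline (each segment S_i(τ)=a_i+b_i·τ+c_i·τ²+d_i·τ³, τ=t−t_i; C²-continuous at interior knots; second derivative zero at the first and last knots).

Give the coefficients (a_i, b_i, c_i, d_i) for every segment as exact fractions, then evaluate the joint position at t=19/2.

Δ: Δ0=2/3, Δ1=2/3, Δ2=-9/2, Δ3=4/3
row 1: diag=12, rhs=0; c'=1/4, d'=0
row 2: denom=10−3·1/4=37/4; d'=(-31−3·0)/(37/4)=-124/37
row 3: denom=10−2·8/37=354/37; d'=(35−2·-124/37)/(354/37)=1543/354
back: M3=1543/354
back: M2=-124/37−8/37·1543/354=-760/177
back: M1=0−1/4·-760/177=190/177
M: M0=0, M1=190/177, M2=-760/177, M3=1543/354, M4=0
seg 0: a=0, c=M0/2=0, d=(M1−M0)/(6·3)=95/1593, b=Δ0−h0·(2M0+M1)/6=23/177
seg 1: a=2, c=M1/2=95/177, d=(M2−M1)/(6·3)=-475/1593, b=Δ1−h1·(2M1+M2)/6=308/177
seg 2: a=4, c=M2/2=-380/177, d=(M3−M2)/(6·2)=1021/1416, b=Δ2−h2·(2M2+M3)/6=-547/177
seg 3: a=-5, c=M3/2=1543/708, d=(M4−M3)/(6·3)=-1543/6372, b=Δ3−h3·(2M3+M4)/6=-357/118
t_q=19/2 → seg 3, τ=3/2; S=-5+-357/118·τ+1543/708·τ²+-1543/6372·τ³=-10293/1888

  seg 0: a=0 b=23/177 c=0 d=95/1593
  seg 1: a=2 b=308/177 c=95/177 d=-475/1593
  seg 2: a=4 b=-547/177 c=-380/177 d=1021/1416
  seg 3: a=-5 b=-357/118 c=1543/708 d=-1543/6372
S(19/2) = -10293/1888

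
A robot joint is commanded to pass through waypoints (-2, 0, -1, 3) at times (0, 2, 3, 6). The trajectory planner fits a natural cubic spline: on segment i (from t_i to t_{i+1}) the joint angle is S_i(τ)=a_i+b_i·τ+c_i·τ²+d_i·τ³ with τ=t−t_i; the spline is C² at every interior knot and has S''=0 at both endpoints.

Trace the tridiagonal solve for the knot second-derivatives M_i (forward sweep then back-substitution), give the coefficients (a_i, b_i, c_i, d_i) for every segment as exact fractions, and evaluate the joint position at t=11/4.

Δ: Δ0=1, Δ1=-1, Δ2=4/3
row 1: diag=6, rhs=-12; c'=1/6, d'=-2
row 2: denom=8−1·1/6=47/6; d'=(14−1·-2)/(47/6)=96/47
back: M2=96/47
back: M1=-2−1/6·96/47=-110/47
M: M0=0, M1=-110/47, M2=96/47, M3=0
seg 0: a=-2, c=M0/2=0, d=(M1−M0)/(6·2)=-55/282, b=Δ0−h0·(2M0+M1)/6=251/141
seg 1: a=0, c=M1/2=-55/47, d=(M2−M1)/(6·1)=103/141, b=Δ1−h1·(2M1+M2)/6=-79/141
seg 2: a=-1, c=M2/2=48/47, d=(M3−M2)/(6·3)=-16/141, b=Δ2−h2·(2M2+M3)/6=-100/141
t_q=11/4 → seg 1, τ=3/4; S=0+-79/141·τ+-55/47·τ²+103/141·τ³=-2317/3008

  seg 0: a=-2 b=251/141 c=0 d=-55/282
  seg 1: a=0 b=-79/141 c=-55/47 d=103/141
  seg 2: a=-1 b=-100/141 c=48/47 d=-16/141
S(11/4) = -2317/3008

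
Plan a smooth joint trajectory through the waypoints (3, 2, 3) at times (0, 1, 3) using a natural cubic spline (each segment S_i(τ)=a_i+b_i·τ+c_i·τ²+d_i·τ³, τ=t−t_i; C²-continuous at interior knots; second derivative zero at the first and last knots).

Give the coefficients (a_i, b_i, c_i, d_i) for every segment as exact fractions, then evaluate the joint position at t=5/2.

  seg 0: a=3 b=-5/4 c=0 d=1/4
  seg 1: a=2 b=-1/2 c=3/4 d=-1/8
S(5/2) = 161/64

Δ: Δ0=-1, Δ1=1/2
row 1: diag=6, rhs=9; c'=1/3, d'=3/2
back: M1=3/2
M: M0=0, M1=3/2, M2=0
seg 0: a=3, c=M0/2=0, d=(M1−M0)/(6·1)=1/4, b=Δ0−h0·(2M0+M1)/6=-5/4
seg 1: a=2, c=M1/2=3/4, d=(M2−M1)/(6·2)=-1/8, b=Δ1−h1·(2M1+M2)/6=-1/2
t_q=5/2 → seg 1, τ=3/2; S=2+-1/2·τ+3/4·τ²+-1/8·τ³=161/64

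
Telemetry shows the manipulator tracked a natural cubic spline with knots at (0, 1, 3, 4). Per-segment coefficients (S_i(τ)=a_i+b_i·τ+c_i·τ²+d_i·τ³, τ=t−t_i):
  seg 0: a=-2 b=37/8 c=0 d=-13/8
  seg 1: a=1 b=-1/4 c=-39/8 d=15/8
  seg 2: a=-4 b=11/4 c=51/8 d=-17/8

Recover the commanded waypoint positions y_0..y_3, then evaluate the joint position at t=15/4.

y_0=-2 y_1=1 y_2=-4 y_3=3
S(15/4) = 385/512

y_0 = S_0(0) = a_0 = -2
y_1 = S_1(0) = a_1 = 1
y_2 = S_2(0) = a_2 = -4
y_3 = S_2(1) = 3
t_q=15/4 is in segment 2 (τ=3/4); S_2(τ)=385/512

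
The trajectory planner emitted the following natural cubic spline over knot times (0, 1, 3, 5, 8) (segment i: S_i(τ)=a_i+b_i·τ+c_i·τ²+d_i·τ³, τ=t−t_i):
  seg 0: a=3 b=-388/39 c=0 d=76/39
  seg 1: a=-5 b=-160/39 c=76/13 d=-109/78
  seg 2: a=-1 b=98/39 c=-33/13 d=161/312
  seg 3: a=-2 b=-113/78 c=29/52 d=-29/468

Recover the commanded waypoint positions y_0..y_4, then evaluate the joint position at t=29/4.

y_0 = S_0(0) = a_0 = 3
y_1 = S_1(0) = a_1 = -5
y_2 = S_2(0) = a_2 = -1
y_3 = S_3(0) = a_3 = -2
y_4 = S_3(3) = -3
t_q=29/4 is in segment 3 (τ=9/4); S_3(τ)=-10457/3328

y_0=3 y_1=-5 y_2=-1 y_3=-2 y_4=-3
S(29/4) = -10457/3328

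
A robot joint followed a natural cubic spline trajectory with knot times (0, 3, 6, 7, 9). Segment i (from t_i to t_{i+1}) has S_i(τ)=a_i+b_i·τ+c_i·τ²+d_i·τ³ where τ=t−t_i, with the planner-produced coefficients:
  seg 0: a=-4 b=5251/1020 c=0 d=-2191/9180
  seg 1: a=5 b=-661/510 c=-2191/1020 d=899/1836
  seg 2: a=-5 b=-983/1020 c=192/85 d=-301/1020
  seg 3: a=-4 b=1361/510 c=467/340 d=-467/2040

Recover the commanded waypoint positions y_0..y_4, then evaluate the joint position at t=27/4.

y_0 = S_0(0) = a_0 = -4
y_1 = S_1(0) = a_1 = 5
y_2 = S_2(0) = a_2 = -5
y_3 = S_3(0) = a_3 = -4
y_4 = S_3(2) = 5
t_q=27/4 is in segment 2 (τ=3/4); S_2(τ)=-99589/21760

y_0=-4 y_1=5 y_2=-5 y_3=-4 y_4=5
S(27/4) = -99589/21760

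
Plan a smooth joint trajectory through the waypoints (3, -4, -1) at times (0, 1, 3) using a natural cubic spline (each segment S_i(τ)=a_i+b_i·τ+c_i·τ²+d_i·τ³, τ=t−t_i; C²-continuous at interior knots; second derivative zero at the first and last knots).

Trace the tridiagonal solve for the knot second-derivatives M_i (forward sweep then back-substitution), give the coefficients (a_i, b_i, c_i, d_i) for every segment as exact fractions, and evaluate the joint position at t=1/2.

  seg 0: a=3 b=-101/12 c=0 d=17/12
  seg 1: a=-4 b=-25/6 c=17/4 d=-17/24
S(1/2) = -33/32

Δ: Δ0=-7, Δ1=3/2
row 1: diag=6, rhs=51; c'=1/3, d'=17/2
back: M1=17/2
M: M0=0, M1=17/2, M2=0
seg 0: a=3, c=M0/2=0, d=(M1−M0)/(6·1)=17/12, b=Δ0−h0·(2M0+M1)/6=-101/12
seg 1: a=-4, c=M1/2=17/4, d=(M2−M1)/(6·2)=-17/24, b=Δ1−h1·(2M1+M2)/6=-25/6
t_q=1/2 → seg 0, τ=1/2; S=3+-101/12·τ+0·τ²+17/12·τ³=-33/32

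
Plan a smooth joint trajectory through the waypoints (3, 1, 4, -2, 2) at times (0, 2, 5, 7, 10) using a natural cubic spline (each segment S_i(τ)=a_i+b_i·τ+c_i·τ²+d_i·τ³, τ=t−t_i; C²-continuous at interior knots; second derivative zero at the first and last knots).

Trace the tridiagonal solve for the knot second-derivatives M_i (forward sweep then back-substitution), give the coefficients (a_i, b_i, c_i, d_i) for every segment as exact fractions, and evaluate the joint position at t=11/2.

Δ: Δ0=-1, Δ1=1, Δ2=-3, Δ3=4/3
row 1: diag=10, rhs=12; c'=3/10, d'=6/5
row 2: denom=10−3·3/10=91/10; d'=(-24−3·6/5)/(91/10)=-276/91
row 3: denom=10−2·20/91=870/91; d'=(26−2·-276/91)/(870/91)=1459/435
back: M3=1459/435
back: M2=-276/91−20/91·1459/435=-328/87
back: M1=6/5−3/10·-328/87=338/145
M: M0=0, M1=338/145, M2=-328/87, M3=1459/435, M4=0
seg 0: a=3, c=M0/2=0, d=(M1−M0)/(6·2)=169/870, b=Δ0−h0·(2M0+M1)/6=-773/435
seg 1: a=1, c=M1/2=169/145, d=(M2−M1)/(6·3)=-1327/3915, b=Δ1−h1·(2M1+M2)/6=241/435
seg 2: a=4, c=M2/2=-164/87, d=(M3−M2)/(6·2)=1033/1740, b=Δ2−h2·(2M2+M3)/6=-698/435
seg 3: a=-2, c=M3/2=1459/870, d=(M4−M3)/(6·3)=-1459/7830, b=Δ3−h3·(2M3+M4)/6=-293/145
t_q=11/2 → seg 2, τ=1/2; S=4+-698/435·τ+-164/87·τ²+1033/1740·τ³=2599/928

  seg 0: a=3 b=-773/435 c=0 d=169/870
  seg 1: a=1 b=241/435 c=169/145 d=-1327/3915
  seg 2: a=4 b=-698/435 c=-164/87 d=1033/1740
  seg 3: a=-2 b=-293/145 c=1459/870 d=-1459/7830
S(11/2) = 2599/928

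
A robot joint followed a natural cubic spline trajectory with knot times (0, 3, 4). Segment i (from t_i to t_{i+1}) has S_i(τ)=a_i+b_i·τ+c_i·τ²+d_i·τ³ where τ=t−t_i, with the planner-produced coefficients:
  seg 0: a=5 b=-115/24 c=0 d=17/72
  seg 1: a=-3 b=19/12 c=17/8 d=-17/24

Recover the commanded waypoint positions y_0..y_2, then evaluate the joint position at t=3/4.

y_0 = S_0(0) = a_0 = 5
y_1 = S_1(0) = a_1 = -3
y_2 = S_1(1) = 0
t_q=3/4 is in segment 0 (τ=3/4); S_0(τ)=771/512

y_0=5 y_1=-3 y_2=0
S(3/4) = 771/512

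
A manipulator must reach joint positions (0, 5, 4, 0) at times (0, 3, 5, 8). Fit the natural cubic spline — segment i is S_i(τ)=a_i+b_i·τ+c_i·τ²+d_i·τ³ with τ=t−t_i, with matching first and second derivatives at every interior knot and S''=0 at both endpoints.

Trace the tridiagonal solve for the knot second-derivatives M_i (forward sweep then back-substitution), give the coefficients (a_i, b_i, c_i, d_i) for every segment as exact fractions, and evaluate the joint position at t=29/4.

Δ: Δ0=5/3, Δ1=-1/2, Δ2=-4/3
row 1: diag=10, rhs=-13; c'=1/5, d'=-13/10
row 2: denom=10−2·1/5=48/5; d'=(-5−2·-13/10)/(48/5)=-1/4
back: M2=-1/4
back: M1=-13/10−1/5·-1/4=-5/4
M: M0=0, M1=-5/4, M2=-1/4, M3=0
seg 0: a=0, c=M0/2=0, d=(M1−M0)/(6·3)=-5/72, b=Δ0−h0·(2M0+M1)/6=55/24
seg 1: a=5, c=M1/2=-5/8, d=(M2−M1)/(6·2)=1/12, b=Δ1−h1·(2M1+M2)/6=5/12
seg 2: a=4, c=M2/2=-1/8, d=(M3−M2)/(6·3)=1/72, b=Δ2−h2·(2M2+M3)/6=-13/12
t_q=29/4 → seg 2, τ=9/4; S=4+-13/12·τ+-1/8·τ²+1/72·τ³=557/512

  seg 0: a=0 b=55/24 c=0 d=-5/72
  seg 1: a=5 b=5/12 c=-5/8 d=1/12
  seg 2: a=4 b=-13/12 c=-1/8 d=1/72
S(29/4) = 557/512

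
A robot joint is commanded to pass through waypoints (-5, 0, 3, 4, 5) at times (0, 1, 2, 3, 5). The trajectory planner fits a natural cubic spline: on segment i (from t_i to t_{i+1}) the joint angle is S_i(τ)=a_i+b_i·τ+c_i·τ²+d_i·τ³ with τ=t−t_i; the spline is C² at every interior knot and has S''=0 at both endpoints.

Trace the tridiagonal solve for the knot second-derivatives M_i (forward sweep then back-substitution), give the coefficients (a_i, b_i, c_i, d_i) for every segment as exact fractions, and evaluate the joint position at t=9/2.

  seg 0: a=-5 b=929/172 c=0 d=-69/172
  seg 1: a=0 b=361/86 c=-207/172 d=1/172
  seg 2: a=3 b=311/172 c=-51/43 d=65/172
  seg 3: a=4 b=49/86 c=-9/172 d=3/344
S(9/2) = 13117/2752

Δ: Δ0=5, Δ1=3, Δ2=1, Δ3=1/2
row 1: diag=4, rhs=-12; c'=1/4, d'=-3
row 2: denom=4−1·1/4=15/4; d'=(-12−1·-3)/(15/4)=-12/5
row 3: denom=6−1·4/15=86/15; d'=(-3−1·-12/5)/(86/15)=-9/86
back: M3=-9/86
back: M2=-12/5−4/15·-9/86=-102/43
back: M1=-3−1/4·-102/43=-207/86
M: M0=0, M1=-207/86, M2=-102/43, M3=-9/86, M4=0
seg 0: a=-5, c=M0/2=0, d=(M1−M0)/(6·1)=-69/172, b=Δ0−h0·(2M0+M1)/6=929/172
seg 1: a=0, c=M1/2=-207/172, d=(M2−M1)/(6·1)=1/172, b=Δ1−h1·(2M1+M2)/6=361/86
seg 2: a=3, c=M2/2=-51/43, d=(M3−M2)/(6·1)=65/172, b=Δ2−h2·(2M2+M3)/6=311/172
seg 3: a=4, c=M3/2=-9/172, d=(M4−M3)/(6·2)=3/344, b=Δ3−h3·(2M3+M4)/6=49/86
t_q=9/2 → seg 3, τ=3/2; S=4+49/86·τ+-9/172·τ²+3/344·τ³=13117/2752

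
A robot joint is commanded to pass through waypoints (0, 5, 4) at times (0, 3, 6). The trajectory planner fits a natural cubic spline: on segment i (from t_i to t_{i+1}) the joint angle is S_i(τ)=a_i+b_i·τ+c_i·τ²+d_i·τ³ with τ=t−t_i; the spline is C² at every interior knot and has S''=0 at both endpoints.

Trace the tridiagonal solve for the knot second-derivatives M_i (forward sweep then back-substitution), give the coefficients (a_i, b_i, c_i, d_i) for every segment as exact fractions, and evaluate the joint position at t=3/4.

Δ: Δ0=5/3, Δ1=-1/3
row 1: diag=12, rhs=-12; c'=1/4, d'=-1
back: M1=-1
M: M0=0, M1=-1, M2=0
seg 0: a=0, c=M0/2=0, d=(M1−M0)/(6·3)=-1/18, b=Δ0−h0·(2M0+M1)/6=13/6
seg 1: a=5, c=M1/2=-1/2, d=(M2−M1)/(6·3)=1/18, b=Δ1−h1·(2M1+M2)/6=2/3
t_q=3/4 → seg 0, τ=3/4; S=0+13/6·τ+0·τ²+-1/18·τ³=205/128

  seg 0: a=0 b=13/6 c=0 d=-1/18
  seg 1: a=5 b=2/3 c=-1/2 d=1/18
S(3/4) = 205/128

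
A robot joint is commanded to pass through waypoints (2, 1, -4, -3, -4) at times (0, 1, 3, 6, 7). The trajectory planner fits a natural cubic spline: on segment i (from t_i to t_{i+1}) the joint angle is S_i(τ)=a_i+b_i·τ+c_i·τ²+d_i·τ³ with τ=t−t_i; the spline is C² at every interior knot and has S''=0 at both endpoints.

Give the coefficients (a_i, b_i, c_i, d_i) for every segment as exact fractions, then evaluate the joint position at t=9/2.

  seg 0: a=2 b=-1405/2364 c=0 d=-959/2364
  seg 1: a=1 b=-2141/1182 c=-959/788 d=2063/4728
  seg 2: a=-4 b=-853/591 c=276/197 d=-478/1773
  seg 3: a=-3 b=-187/591 c=-202/197 d=202/591
S(9/2) = -3091/788

Δ: Δ0=-1, Δ1=-5/2, Δ2=1/3, Δ3=-1
row 1: diag=6, rhs=-9; c'=1/3, d'=-3/2
row 2: denom=10−2·1/3=28/3; d'=(17−2·-3/2)/(28/3)=15/7
row 3: denom=8−3·9/28=197/28; d'=(-8−3·15/7)/(197/28)=-404/197
back: M3=-404/197
back: M2=15/7−9/28·-404/197=552/197
back: M1=-3/2−1/3·552/197=-959/394
M: M0=0, M1=-959/394, M2=552/197, M3=-404/197, M4=0
seg 0: a=2, c=M0/2=0, d=(M1−M0)/(6·1)=-959/2364, b=Δ0−h0·(2M0+M1)/6=-1405/2364
seg 1: a=1, c=M1/2=-959/788, d=(M2−M1)/(6·2)=2063/4728, b=Δ1−h1·(2M1+M2)/6=-2141/1182
seg 2: a=-4, c=M2/2=276/197, d=(M3−M2)/(6·3)=-478/1773, b=Δ2−h2·(2M2+M3)/6=-853/591
seg 3: a=-3, c=M3/2=-202/197, d=(M4−M3)/(6·1)=202/591, b=Δ3−h3·(2M3+M4)/6=-187/591
t_q=9/2 → seg 2, τ=3/2; S=-4+-853/591·τ+276/197·τ²+-478/1773·τ³=-3091/788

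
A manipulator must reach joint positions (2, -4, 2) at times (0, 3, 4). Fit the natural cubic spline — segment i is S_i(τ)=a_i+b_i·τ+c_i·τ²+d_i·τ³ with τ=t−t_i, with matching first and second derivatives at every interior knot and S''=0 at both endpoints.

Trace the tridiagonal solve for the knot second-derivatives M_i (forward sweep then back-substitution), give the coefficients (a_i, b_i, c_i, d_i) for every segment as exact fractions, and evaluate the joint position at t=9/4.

Δ: Δ0=-2, Δ1=6
row 1: diag=8, rhs=48; c'=1/8, d'=6
back: M1=6
M: M0=0, M1=6, M2=0
seg 0: a=2, c=M0/2=0, d=(M1−M0)/(6·3)=1/3, b=Δ0−h0·(2M0+M1)/6=-5
seg 1: a=-4, c=M1/2=3, d=(M2−M1)/(6·1)=-1, b=Δ1−h1·(2M1+M2)/6=4
t_q=9/4 → seg 0, τ=9/4; S=2+-5·τ+0·τ²+1/3·τ³=-349/64

  seg 0: a=2 b=-5 c=0 d=1/3
  seg 1: a=-4 b=4 c=3 d=-1
S(9/4) = -349/64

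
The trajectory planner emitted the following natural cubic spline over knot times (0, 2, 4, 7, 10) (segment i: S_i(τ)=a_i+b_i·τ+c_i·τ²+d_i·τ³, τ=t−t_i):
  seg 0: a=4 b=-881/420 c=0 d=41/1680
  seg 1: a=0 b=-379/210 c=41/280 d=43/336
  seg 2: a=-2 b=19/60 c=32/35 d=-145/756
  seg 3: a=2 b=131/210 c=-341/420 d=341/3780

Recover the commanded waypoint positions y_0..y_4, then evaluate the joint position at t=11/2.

y_0 = S_0(0) = a_0 = 4
y_1 = S_1(0) = a_1 = 0
y_2 = S_2(0) = a_2 = -2
y_3 = S_3(0) = a_3 = 2
y_4 = S_3(3) = -1
t_q=11/2 is in segment 2 (τ=3/2); S_2(τ)=-129/1120

y_0=4 y_1=0 y_2=-2 y_3=2 y_4=-1
S(11/2) = -129/1120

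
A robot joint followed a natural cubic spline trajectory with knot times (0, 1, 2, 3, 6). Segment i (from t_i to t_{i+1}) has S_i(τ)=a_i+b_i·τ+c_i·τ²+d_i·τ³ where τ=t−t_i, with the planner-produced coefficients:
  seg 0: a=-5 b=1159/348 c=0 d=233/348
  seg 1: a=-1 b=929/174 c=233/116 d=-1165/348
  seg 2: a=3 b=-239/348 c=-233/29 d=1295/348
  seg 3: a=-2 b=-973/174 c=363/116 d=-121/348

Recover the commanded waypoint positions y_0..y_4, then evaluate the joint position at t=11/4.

y_0 = S_0(0) = a_0 = -5
y_1 = S_1(0) = a_1 = -1
y_2 = S_2(0) = a_2 = 3
y_3 = S_3(0) = a_3 = -2
y_4 = S_3(3) = 0
t_q=11/4 is in segment 2 (τ=3/4); S_2(τ)=-3449/7424

y_0=-5 y_1=-1 y_2=3 y_3=-2 y_4=0
S(11/4) = -3449/7424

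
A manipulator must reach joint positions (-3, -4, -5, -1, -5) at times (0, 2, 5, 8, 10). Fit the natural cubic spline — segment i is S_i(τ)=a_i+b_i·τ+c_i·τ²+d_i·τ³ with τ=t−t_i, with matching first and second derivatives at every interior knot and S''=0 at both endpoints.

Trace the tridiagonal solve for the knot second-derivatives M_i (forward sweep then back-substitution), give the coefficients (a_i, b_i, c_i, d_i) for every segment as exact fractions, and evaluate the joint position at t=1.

  seg 0: a=-3 b=-129/340 c=0 d=-41/1360
  seg 1: a=-4 b=-63/85 c=-123/680 d=1939/18360
  seg 2: a=-5 b=41/40 c=157/204 d=-4081/18360
  seg 3: a=-1 b=-61/170 c=-837/680 d=279/1360
S(1) = -4637/1360

Δ: Δ0=-1/2, Δ1=-1/3, Δ2=4/3, Δ3=-2
row 1: diag=10, rhs=1; c'=3/10, d'=1/10
row 2: denom=12−3·3/10=111/10; d'=(10−3·1/10)/(111/10)=97/111
row 3: denom=10−3·10/37=340/37; d'=(-20−3·97/111)/(340/37)=-837/340
back: M3=-837/340
back: M2=97/111−10/37·-837/340=157/102
back: M1=1/10−3/10·157/102=-123/340
M: M0=0, M1=-123/340, M2=157/102, M3=-837/340, M4=0
seg 0: a=-3, c=M0/2=0, d=(M1−M0)/(6·2)=-41/1360, b=Δ0−h0·(2M0+M1)/6=-129/340
seg 1: a=-4, c=M1/2=-123/680, d=(M2−M1)/(6·3)=1939/18360, b=Δ1−h1·(2M1+M2)/6=-63/85
seg 2: a=-5, c=M2/2=157/204, d=(M3−M2)/(6·3)=-4081/18360, b=Δ2−h2·(2M2+M3)/6=41/40
seg 3: a=-1, c=M3/2=-837/680, d=(M4−M3)/(6·2)=279/1360, b=Δ3−h3·(2M3+M4)/6=-61/170
t_q=1 → seg 0, τ=1; S=-3+-129/340·τ+0·τ²+-41/1360·τ³=-4637/1360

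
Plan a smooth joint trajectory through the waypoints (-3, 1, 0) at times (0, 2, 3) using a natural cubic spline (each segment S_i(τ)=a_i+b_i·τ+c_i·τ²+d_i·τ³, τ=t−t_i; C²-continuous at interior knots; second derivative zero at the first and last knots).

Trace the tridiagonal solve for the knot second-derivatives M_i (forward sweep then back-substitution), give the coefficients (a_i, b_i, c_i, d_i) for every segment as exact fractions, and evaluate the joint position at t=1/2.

Δ: Δ0=2, Δ1=-1
row 1: diag=6, rhs=-18; c'=1/6, d'=-3
back: M1=-3
M: M0=0, M1=-3, M2=0
seg 0: a=-3, c=M0/2=0, d=(M1−M0)/(6·2)=-1/4, b=Δ0−h0·(2M0+M1)/6=3
seg 1: a=1, c=M1/2=-3/2, d=(M2−M1)/(6·1)=1/2, b=Δ1−h1·(2M1+M2)/6=0
t_q=1/2 → seg 0, τ=1/2; S=-3+3·τ+0·τ²+-1/4·τ³=-49/32

  seg 0: a=-3 b=3 c=0 d=-1/4
  seg 1: a=1 b=0 c=-3/2 d=1/2
S(1/2) = -49/32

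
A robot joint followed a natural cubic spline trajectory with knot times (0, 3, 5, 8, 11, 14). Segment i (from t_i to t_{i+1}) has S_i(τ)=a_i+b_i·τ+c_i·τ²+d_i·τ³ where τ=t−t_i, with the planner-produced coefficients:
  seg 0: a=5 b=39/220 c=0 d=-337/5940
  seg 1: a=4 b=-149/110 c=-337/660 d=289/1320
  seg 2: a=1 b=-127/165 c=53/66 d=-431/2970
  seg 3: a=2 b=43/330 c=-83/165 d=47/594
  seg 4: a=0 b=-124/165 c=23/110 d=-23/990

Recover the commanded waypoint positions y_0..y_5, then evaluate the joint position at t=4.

y_0 = S_0(0) = a_0 = 5
y_1 = S_1(0) = a_1 = 4
y_2 = S_2(0) = a_2 = 1
y_3 = S_3(0) = a_3 = 2
y_4 = S_4(0) = a_4 = 0
y_5 = S_4(3) = -1
t_q=4 is in segment 1 (τ=1); S_1(τ)=3107/1320

y_0=5 y_1=4 y_2=1 y_3=2 y_4=0 y_5=-1
S(4) = 3107/1320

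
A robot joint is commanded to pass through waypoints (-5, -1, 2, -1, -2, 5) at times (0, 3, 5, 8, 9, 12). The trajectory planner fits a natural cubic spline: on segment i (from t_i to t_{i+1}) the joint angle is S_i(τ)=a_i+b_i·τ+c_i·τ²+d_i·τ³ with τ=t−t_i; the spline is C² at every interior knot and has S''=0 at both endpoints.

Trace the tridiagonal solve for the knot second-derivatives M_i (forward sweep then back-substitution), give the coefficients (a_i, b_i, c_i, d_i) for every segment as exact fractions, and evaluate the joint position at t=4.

  seg 0: a=-5 b=165/148 c=0 d=97/3996
  seg 1: a=-1 b=131/74 c=97/444 d=-157/888
  seg 2: a=2 b=58/111 c=-187/222 d=223/1998
  seg 3: a=-1 b=-337/222 c=6/37 d=79/222
  seg 4: a=-2 b=-14/111 c=91/74 d=-91/666
S(4) = 721/888

Δ: Δ0=4/3, Δ1=3/2, Δ2=-1, Δ3=-1, Δ4=7/3
row 1: diag=10, rhs=1; c'=1/5, d'=1/10
row 2: denom=10−2·1/5=48/5; d'=(-15−2·1/10)/(48/5)=-19/12
row 3: denom=8−3·5/16=113/16; d'=(0−3·-19/12)/(113/16)=76/113
row 4: denom=8−1·16/113=888/113; d'=(20−1·76/113)/(888/113)=91/37
back: M4=91/37
back: M3=76/113−16/113·91/37=12/37
back: M2=-19/12−5/16·12/37=-187/111
back: M1=1/10−1/5·-187/111=97/222
M: M0=0, M1=97/222, M2=-187/111, M3=12/37, M4=91/37, M5=0
seg 0: a=-5, c=M0/2=0, d=(M1−M0)/(6·3)=97/3996, b=Δ0−h0·(2M0+M1)/6=165/148
seg 1: a=-1, c=M1/2=97/444, d=(M2−M1)/(6·2)=-157/888, b=Δ1−h1·(2M1+M2)/6=131/74
seg 2: a=2, c=M2/2=-187/222, d=(M3−M2)/(6·3)=223/1998, b=Δ2−h2·(2M2+M3)/6=58/111
seg 3: a=-1, c=M3/2=6/37, d=(M4−M3)/(6·1)=79/222, b=Δ3−h3·(2M3+M4)/6=-337/222
seg 4: a=-2, c=M4/2=91/74, d=(M5−M4)/(6·3)=-91/666, b=Δ4−h4·(2M4+M5)/6=-14/111
t_q=4 → seg 1, τ=1; S=-1+131/74·τ+97/444·τ²+-157/888·τ³=721/888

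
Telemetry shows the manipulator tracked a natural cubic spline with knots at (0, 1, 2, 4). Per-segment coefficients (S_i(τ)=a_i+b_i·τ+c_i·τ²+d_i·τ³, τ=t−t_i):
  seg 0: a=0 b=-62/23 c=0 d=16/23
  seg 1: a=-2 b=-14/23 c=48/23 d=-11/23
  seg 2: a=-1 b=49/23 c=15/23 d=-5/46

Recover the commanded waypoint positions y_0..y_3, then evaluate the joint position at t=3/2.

y_0=0 y_1=-2 y_2=-1 y_3=5
S(3/2) = -339/184

y_0 = S_0(0) = a_0 = 0
y_1 = S_1(0) = a_1 = -2
y_2 = S_2(0) = a_2 = -1
y_3 = S_2(2) = 5
t_q=3/2 is in segment 1 (τ=1/2); S_1(τ)=-339/184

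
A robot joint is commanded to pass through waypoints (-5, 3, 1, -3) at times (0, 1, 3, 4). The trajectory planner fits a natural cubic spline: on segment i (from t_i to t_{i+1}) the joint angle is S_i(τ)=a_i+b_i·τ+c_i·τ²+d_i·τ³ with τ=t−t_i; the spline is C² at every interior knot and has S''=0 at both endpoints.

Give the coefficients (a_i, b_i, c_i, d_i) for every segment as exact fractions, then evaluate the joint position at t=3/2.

Δ: Δ0=8, Δ1=-1, Δ2=-4
row 1: diag=6, rhs=-54; c'=1/3, d'=-9
row 2: denom=6−2·1/3=16/3; d'=(-18−2·-9)/(16/3)=0
back: M2=0
back: M1=-9−1/3·0=-9
M: M0=0, M1=-9, M2=0, M3=0
seg 0: a=-5, c=M0/2=0, d=(M1−M0)/(6·1)=-3/2, b=Δ0−h0·(2M0+M1)/6=19/2
seg 1: a=3, c=M1/2=-9/2, d=(M2−M1)/(6·2)=3/4, b=Δ1−h1·(2M1+M2)/6=5
seg 2: a=1, c=M2/2=0, d=(M3−M2)/(6·1)=0, b=Δ2−h2·(2M2+M3)/6=-4
t_q=3/2 → seg 1, τ=1/2; S=3+5·τ+-9/2·τ²+3/4·τ³=143/32

  seg 0: a=-5 b=19/2 c=0 d=-3/2
  seg 1: a=3 b=5 c=-9/2 d=3/4
  seg 2: a=1 b=-4 c=0 d=0
S(3/2) = 143/32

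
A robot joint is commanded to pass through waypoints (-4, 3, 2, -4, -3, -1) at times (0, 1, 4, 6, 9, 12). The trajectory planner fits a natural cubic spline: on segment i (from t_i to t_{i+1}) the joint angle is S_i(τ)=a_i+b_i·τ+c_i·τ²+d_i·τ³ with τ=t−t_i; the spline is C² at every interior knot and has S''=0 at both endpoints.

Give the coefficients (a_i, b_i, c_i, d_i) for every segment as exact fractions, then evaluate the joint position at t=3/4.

Δ: Δ0=7, Δ1=-1/3, Δ2=-3, Δ3=1/3, Δ4=2/3
row 1: diag=8, rhs=-44; c'=3/8, d'=-11/2
row 2: denom=10−3·3/8=71/8; d'=(-16−3·-11/2)/(71/8)=4/71
row 3: denom=10−2·16/71=678/71; d'=(20−2·4/71)/(678/71)=706/339
row 4: denom=12−3·71/226=2499/226; d'=(2−3·706/339)/(2499/226)=-320/833
back: M4=-320/833
back: M3=706/339−71/226·-320/833=5506/2499
back: M2=4/71−16/71·5506/2499=-1100/2499
back: M1=-11/2−3/8·-1100/2499=-4444/833
M: M0=0, M1=-4444/833, M2=-1100/2499, M3=5506/2499, M4=-320/833, M5=0
seg 0: a=-4, c=M0/2=0, d=(M1−M0)/(6·1)=-2222/2499, b=Δ0−h0·(2M0+M1)/6=19715/2499
seg 1: a=3, c=M1/2=-2222/833, d=(M2−M1)/(6·3)=6116/22491, b=Δ1−h1·(2M1+M2)/6=13049/2499
seg 2: a=2, c=M2/2=-550/2499, d=(M3−M2)/(6·2)=367/1666, b=Δ2−h2·(2M2+M3)/6=-8599/2499
seg 3: a=-4, c=M3/2=2753/2499, d=(M4−M3)/(6·3)=-3233/22491, b=Δ3−h3·(2M3+M4)/6=-599/357
seg 4: a=-3, c=M4/2=-160/833, d=(M5−M4)/(6·3)=160/7497, b=Δ4−h4·(2M4+M5)/6=2626/2499
t_q=3/4 → seg 0, τ=3/4; S=-4+19715/2499·τ+0·τ²+-2222/2499·τ³=5871/3808

  seg 0: a=-4 b=19715/2499 c=0 d=-2222/2499
  seg 1: a=3 b=13049/2499 c=-2222/833 d=6116/22491
  seg 2: a=2 b=-8599/2499 c=-550/2499 d=367/1666
  seg 3: a=-4 b=-599/357 c=2753/2499 d=-3233/22491
  seg 4: a=-3 b=2626/2499 c=-160/833 d=160/7497
S(3/4) = 5871/3808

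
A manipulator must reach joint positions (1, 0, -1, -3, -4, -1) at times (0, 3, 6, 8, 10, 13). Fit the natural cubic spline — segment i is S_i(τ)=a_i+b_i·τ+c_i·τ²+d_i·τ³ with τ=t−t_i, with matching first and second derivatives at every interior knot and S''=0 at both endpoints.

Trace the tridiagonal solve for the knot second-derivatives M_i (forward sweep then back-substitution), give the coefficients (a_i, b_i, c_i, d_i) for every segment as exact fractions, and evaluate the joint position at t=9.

  seg 0: a=1 b=-262/663 c=0 d=41/5967
  seg 1: a=0 b=-139/663 c=41/663 d=-205/5967
  seg 2: a=-1 b=-508/663 c=-164/663 d=173/2652
  seg 3: a=-3 b=-215/221 c=191/1326 d=245/5304
  seg 4: a=-4 b=209/1326 c=1117/2652 d=-1117/23868
S(9) = -20063/5304

Δ: Δ0=-1/3, Δ1=-1/3, Δ2=-1, Δ3=-1/2, Δ4=1
row 1: diag=12, rhs=0; c'=1/4, d'=0
row 2: denom=10−3·1/4=37/4; d'=(-4−3·0)/(37/4)=-16/37
row 3: denom=8−2·8/37=280/37; d'=(3−2·-16/37)/(280/37)=143/280
row 4: denom=10−2·37/140=663/70; d'=(9−2·143/280)/(663/70)=1117/1326
back: M4=1117/1326
back: M3=143/280−37/140·1117/1326=191/663
back: M2=-16/37−8/37·191/663=-328/663
back: M1=0−1/4·-328/663=82/663
M: M0=0, M1=82/663, M2=-328/663, M3=191/663, M4=1117/1326, M5=0
seg 0: a=1, c=M0/2=0, d=(M1−M0)/(6·3)=41/5967, b=Δ0−h0·(2M0+M1)/6=-262/663
seg 1: a=0, c=M1/2=41/663, d=(M2−M1)/(6·3)=-205/5967, b=Δ1−h1·(2M1+M2)/6=-139/663
seg 2: a=-1, c=M2/2=-164/663, d=(M3−M2)/(6·2)=173/2652, b=Δ2−h2·(2M2+M3)/6=-508/663
seg 3: a=-3, c=M3/2=191/1326, d=(M4−M3)/(6·2)=245/5304, b=Δ3−h3·(2M3+M4)/6=-215/221
seg 4: a=-4, c=M4/2=1117/2652, d=(M5−M4)/(6·3)=-1117/23868, b=Δ4−h4·(2M4+M5)/6=209/1326
t_q=9 → seg 3, τ=1; S=-3+-215/221·τ+191/1326·τ²+245/5304·τ³=-20063/5304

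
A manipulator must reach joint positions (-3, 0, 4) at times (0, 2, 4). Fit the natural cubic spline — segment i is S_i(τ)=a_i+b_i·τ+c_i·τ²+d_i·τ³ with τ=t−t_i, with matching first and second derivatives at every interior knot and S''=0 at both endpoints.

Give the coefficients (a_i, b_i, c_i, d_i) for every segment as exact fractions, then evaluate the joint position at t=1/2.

  seg 0: a=-3 b=11/8 c=0 d=1/32
  seg 1: a=0 b=7/4 c=3/16 d=-1/32
S(1/2) = -591/256

Δ: Δ0=3/2, Δ1=2
row 1: diag=8, rhs=3; c'=1/4, d'=3/8
back: M1=3/8
M: M0=0, M1=3/8, M2=0
seg 0: a=-3, c=M0/2=0, d=(M1−M0)/(6·2)=1/32, b=Δ0−h0·(2M0+M1)/6=11/8
seg 1: a=0, c=M1/2=3/16, d=(M2−M1)/(6·2)=-1/32, b=Δ1−h1·(2M1+M2)/6=7/4
t_q=1/2 → seg 0, τ=1/2; S=-3+11/8·τ+0·τ²+1/32·τ³=-591/256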